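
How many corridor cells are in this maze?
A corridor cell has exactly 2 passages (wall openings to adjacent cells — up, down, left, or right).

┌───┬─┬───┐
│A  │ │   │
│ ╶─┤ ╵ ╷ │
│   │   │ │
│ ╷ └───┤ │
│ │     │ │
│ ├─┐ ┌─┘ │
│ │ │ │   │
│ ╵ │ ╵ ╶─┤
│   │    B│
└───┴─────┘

Counting cells with exactly 2 passages:
Total corridor cells: 17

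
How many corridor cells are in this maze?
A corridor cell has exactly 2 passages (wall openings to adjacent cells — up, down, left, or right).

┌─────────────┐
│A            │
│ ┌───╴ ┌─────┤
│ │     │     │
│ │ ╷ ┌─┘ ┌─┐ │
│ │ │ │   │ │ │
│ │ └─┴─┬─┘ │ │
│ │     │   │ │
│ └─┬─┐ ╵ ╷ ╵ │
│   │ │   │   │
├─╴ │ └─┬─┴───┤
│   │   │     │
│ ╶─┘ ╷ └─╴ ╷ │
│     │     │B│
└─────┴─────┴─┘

Counting cells with exactly 2 passages:
Total corridor cells: 37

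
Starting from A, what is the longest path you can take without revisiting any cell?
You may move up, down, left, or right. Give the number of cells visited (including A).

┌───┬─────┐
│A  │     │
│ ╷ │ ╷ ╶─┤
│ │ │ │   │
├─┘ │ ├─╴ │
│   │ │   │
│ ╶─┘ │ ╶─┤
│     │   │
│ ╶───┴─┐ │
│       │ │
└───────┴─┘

Finding longest simple path using DFS:
Start: (0, 0)
Longest path visits 19 cells
Path: A → right → down → down → left → down → right → right → up → up → up → right → down → right → down → left → down → right → down

Solution:

┌───┬─────┐
│A ↓│↱ ↓  │
│ ╷ │ ╷ ╶─┤
│ │↓│↑│↳ ↓│
├─┘ │ ├─╴ │
│↓ ↲│↑│↓ ↲│
│ ╶─┘ │ ╶─┤
│↳ → ↑│↳ ↓│
│ ╶───┴─┐ │
│       │B│
└───────┴─┘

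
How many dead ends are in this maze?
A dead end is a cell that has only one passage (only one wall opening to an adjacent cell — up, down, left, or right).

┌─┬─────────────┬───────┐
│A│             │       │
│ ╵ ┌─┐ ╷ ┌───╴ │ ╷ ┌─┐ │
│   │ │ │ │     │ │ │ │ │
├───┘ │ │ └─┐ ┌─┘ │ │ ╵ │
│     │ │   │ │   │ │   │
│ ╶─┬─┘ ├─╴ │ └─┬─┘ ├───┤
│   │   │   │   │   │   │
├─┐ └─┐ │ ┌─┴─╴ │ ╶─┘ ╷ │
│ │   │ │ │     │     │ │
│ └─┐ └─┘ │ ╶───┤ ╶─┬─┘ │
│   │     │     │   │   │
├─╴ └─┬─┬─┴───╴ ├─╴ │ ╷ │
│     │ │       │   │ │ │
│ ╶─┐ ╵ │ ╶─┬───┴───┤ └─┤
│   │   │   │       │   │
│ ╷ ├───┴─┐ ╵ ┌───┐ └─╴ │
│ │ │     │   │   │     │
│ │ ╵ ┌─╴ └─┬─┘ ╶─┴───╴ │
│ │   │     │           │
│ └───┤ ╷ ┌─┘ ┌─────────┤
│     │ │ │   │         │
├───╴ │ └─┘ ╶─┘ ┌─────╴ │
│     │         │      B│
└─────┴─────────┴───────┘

Checking each cell for number of passages:

Dead ends found at positions:
  (0, 0)
  (1, 2)
  (1, 5)
  (1, 10)
  (2, 7)
  (3, 2)
  (4, 0)
  (4, 3)
  (6, 3)
  (6, 8)
  (6, 11)
  (8, 8)
  (9, 5)
  (10, 4)
  (11, 0)
  (11, 8)
Total dead ends: 16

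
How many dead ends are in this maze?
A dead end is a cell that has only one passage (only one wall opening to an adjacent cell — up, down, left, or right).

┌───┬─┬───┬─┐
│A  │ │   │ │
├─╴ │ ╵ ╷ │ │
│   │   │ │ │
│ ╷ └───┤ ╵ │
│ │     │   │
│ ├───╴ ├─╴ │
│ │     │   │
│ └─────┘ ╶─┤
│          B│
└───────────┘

Checking each cell for number of passages:

Dead ends found at positions:
  (0, 0)
  (0, 2)
  (0, 5)
  (3, 1)
  (4, 5)
Total dead ends: 5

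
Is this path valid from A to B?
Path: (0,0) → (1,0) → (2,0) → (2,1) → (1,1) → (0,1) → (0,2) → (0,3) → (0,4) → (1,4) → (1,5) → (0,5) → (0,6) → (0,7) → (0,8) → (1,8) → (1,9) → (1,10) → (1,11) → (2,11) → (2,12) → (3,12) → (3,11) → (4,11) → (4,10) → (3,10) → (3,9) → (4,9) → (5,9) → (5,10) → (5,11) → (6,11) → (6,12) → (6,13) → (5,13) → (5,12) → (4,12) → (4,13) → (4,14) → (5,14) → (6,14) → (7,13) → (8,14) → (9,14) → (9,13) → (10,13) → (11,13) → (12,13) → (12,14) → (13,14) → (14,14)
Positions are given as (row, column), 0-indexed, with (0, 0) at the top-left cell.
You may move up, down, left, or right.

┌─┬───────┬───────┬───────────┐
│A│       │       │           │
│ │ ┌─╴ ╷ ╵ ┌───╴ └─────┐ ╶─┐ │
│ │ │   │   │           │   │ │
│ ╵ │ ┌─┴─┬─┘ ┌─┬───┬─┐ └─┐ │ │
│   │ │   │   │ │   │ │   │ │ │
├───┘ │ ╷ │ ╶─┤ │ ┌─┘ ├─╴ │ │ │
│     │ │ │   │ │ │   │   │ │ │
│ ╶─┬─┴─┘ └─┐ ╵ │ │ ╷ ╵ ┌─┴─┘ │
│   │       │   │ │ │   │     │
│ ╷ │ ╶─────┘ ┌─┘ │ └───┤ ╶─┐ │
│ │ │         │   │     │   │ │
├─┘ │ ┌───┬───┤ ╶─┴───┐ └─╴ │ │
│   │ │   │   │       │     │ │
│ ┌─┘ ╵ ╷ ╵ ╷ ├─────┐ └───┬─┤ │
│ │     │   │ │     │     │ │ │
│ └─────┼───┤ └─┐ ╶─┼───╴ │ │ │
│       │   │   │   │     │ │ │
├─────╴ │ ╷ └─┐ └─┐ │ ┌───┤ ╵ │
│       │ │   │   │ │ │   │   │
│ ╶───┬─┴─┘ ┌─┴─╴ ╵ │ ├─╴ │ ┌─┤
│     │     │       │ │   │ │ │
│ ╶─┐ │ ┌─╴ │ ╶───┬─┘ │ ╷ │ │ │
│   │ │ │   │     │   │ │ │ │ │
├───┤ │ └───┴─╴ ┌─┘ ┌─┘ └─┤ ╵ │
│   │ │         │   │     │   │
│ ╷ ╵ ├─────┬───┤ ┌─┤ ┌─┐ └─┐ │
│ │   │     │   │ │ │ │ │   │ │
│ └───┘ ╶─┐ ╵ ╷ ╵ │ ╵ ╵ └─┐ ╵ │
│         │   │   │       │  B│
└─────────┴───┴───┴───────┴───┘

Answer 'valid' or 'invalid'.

Checking path validity:
Result: Invalid move at step 41: cannot move from (6, 14) to (7, 13).

invalid

Correct solution:

┌─┬───────┬───────┬───────────┐
│A│↱ → → ↓│↱ → → ↓│           │
│ │ ┌─╴ ╷ ╵ ┌───╴ └─────┐ ╶─┐ │
│↓│↑│   │↳ ↑│    ↳ → → ↓│   │ │
│ ╵ │ ┌─┴─┬─┘ ┌─┬───┬─┐ └─┐ │ │
│↳ ↑│ │   │   │ │   │ │↳ ↓│ │ │
├───┘ │ ╷ │ ╶─┤ │ ┌─┘ ├─╴ │ │ │
│     │ │ │   │ │ │↓ ↰│↓ ↲│ │ │
│ ╶─┬─┴─┘ └─┐ ╵ │ │ ╷ ╵ ┌─┴─┘ │
│   │       │   │ │↓│↑ ↲│↱ → ↓│
│ ╷ │ ╶─────┘ ┌─┘ │ └───┤ ╶─┐ │
│ │ │         │   │↳ → ↓│↑ ↰│↓│
├─┘ │ ┌───┬───┤ ╶─┴───┐ └─╴ │ │
│   │ │   │   │       │↳ → ↑│↓│
│ ┌─┘ ╵ ╷ ╵ ╷ ├─────┐ └───┬─┤ │
│ │     │   │ │     │     │ │↓│
│ └─────┼───┤ └─┐ ╶─┼───╴ │ │ │
│       │   │   │   │     │ │↓│
├─────╴ │ ╷ └─┐ └─┐ │ ┌───┤ ╵ │
│       │ │   │   │ │ │   │↓ ↲│
│ ╶───┬─┴─┘ ┌─┴─╴ ╵ │ ├─╴ │ ┌─┤
│     │     │       │ │   │↓│ │
│ ╶─┐ │ ┌─╴ │ ╶───┬─┘ │ ╷ │ │ │
│   │ │ │   │     │   │ │ │↓│ │
├───┤ │ └───┴─╴ ┌─┘ ┌─┘ └─┤ ╵ │
│   │ │         │   │     │↳ ↓│
│ ╷ ╵ ├─────┬───┤ ┌─┤ ┌─┐ └─┐ │
│ │   │     │   │ │ │ │ │   │↓│
│ └───┘ ╶─┐ ╵ ╷ ╵ │ ╵ ╵ └─┐ ╵ │
│         │   │   │       │  B│
└─────────┴───┴───┴───────┴───┘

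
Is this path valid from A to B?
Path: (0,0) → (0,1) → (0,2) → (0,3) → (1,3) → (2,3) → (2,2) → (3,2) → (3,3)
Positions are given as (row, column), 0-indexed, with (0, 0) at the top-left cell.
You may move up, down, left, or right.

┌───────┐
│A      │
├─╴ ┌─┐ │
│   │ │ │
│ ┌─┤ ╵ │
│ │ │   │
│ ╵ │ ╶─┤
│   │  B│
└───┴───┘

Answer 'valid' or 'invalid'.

Checking path validity:
Result: All consecutive moves are passable.

valid

Correct solution:

┌───────┐
│A → → ↓│
├─╴ ┌─┐ │
│   │ │↓│
│ ┌─┤ ╵ │
│ │ │↓ ↲│
│ ╵ │ ╶─┤
│   │↳ B│
└───┴───┘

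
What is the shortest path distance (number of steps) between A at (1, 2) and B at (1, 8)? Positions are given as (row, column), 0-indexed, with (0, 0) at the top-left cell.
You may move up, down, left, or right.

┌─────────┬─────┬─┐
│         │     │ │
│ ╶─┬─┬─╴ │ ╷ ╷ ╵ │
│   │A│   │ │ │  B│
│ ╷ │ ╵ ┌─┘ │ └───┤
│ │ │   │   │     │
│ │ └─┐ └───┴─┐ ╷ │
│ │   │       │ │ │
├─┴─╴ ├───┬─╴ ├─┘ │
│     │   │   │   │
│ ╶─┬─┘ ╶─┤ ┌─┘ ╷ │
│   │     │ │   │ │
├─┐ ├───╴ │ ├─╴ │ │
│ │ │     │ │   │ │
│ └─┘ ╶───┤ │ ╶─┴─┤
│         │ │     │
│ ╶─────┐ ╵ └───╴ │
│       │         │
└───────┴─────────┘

Finding path from (1, 2) to (1, 8):
Path: (1,2) → (2,2) → (2,3) → (3,3) → (3,4) → (3,5) → (3,6) → (4,6) → (4,5) → (5,5) → (6,5) → (7,5) → (8,5) → (8,6) → (8,7) → (8,8) → (7,8) → (7,7) → (7,6) → (6,6) → (6,7) → (5,7) → (4,7) → (4,8) → (3,8) → (2,8) → (2,7) → (2,6) → (1,6) → (0,6) → (0,7) → (1,7) → (1,8)
Distance: 32 steps

Solution:

┌─────────┬─────┬─┐
│         │  ↱ ↓│ │
│ ╶─┬─┬─╴ │ ╷ ╷ ╵ │
│   │A│   │ │↑│↳ B│
│ ╷ │ ╵ ┌─┘ │ └───┤
│ │ │↳ ↓│   │↑ ← ↰│
│ │ └─┐ └───┴─┐ ╷ │
│ │   │↳ → → ↓│ │↑│
├─┴─╴ ├───┬─╴ ├─┘ │
│     │   │↓ ↲│↱ ↑│
│ ╶─┬─┘ ╶─┤ ┌─┘ ╷ │
│   │     │↓│  ↑│ │
├─┐ ├───╴ │ ├─╴ │ │
│ │ │     │↓│↱ ↑│ │
│ └─┘ ╶───┤ │ ╶─┴─┤
│         │↓│↑ ← ↰│
│ ╶─────┐ ╵ └───╴ │
│       │  ↳ → → ↑│
└───────┴─────────┘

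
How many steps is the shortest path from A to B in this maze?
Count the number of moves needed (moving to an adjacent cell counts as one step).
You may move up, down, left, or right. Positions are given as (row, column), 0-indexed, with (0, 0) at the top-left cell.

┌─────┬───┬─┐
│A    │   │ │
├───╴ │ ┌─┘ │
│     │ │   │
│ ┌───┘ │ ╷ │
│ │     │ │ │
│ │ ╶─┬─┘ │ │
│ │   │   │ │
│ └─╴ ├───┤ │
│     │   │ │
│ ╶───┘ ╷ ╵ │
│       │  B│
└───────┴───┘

Using BFS to find shortest path:
Start: (0, 0), End: (5, 5)
Path found:
(0,0) → (0,1) → (0,2) → (1,2) → (1,1) → (1,0) → (2,0) → (3,0) → (4,0) → (5,0) → (5,1) → (5,2) → (5,3) → (4,3) → (4,4) → (5,4) → (5,5)
Number of steps: 16

Solution:

┌─────┬───┬─┐
│A → ↓│   │ │
├───╴ │ ┌─┘ │
│↓ ← ↲│ │   │
│ ┌───┘ │ ╷ │
│↓│     │ │ │
│ │ ╶─┬─┘ │ │
│↓│   │   │ │
│ └─╴ ├───┤ │
│↓    │↱ ↓│ │
│ ╶───┘ ╷ ╵ │
│↳ → → ↑│↳ B│
└───────┴───┘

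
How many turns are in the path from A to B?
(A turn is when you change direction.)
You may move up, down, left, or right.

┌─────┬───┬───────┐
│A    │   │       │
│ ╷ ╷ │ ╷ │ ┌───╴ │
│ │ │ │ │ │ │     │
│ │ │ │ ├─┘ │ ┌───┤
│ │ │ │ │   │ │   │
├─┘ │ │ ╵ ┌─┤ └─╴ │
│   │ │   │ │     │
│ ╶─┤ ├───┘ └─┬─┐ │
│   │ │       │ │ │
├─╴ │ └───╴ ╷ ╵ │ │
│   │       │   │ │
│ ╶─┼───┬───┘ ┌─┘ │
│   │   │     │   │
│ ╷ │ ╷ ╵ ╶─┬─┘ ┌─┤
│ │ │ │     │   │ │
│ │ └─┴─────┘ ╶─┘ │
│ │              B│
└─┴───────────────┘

Directions: right, down, down, down, left, down, right, down, left, down, right, down, down, right, right, right, right, right, right, right
Number of turns: 10

Solution:

┌─────┬───┬───────┐
│A ↓  │   │       │
│ ╷ ╷ │ ╷ │ ┌───╴ │
│ │↓│ │ │ │ │     │
│ │ │ │ ├─┘ │ ┌───┤
│ │↓│ │ │   │ │   │
├─┘ │ │ ╵ ┌─┤ └─╴ │
│↓ ↲│ │   │ │     │
│ ╶─┤ ├───┘ └─┬─┐ │
│↳ ↓│ │       │ │ │
├─╴ │ └───╴ ╷ ╵ │ │
│↓ ↲│       │   │ │
│ ╶─┼───┬───┘ ┌─┘ │
│↳ ↓│   │     │   │
│ ╷ │ ╷ ╵ ╶─┬─┘ ┌─┤
│ │↓│ │     │   │ │
│ │ └─┴─────┘ ╶─┘ │
│ │↳ → → → → → → B│
└─┴───────────────┘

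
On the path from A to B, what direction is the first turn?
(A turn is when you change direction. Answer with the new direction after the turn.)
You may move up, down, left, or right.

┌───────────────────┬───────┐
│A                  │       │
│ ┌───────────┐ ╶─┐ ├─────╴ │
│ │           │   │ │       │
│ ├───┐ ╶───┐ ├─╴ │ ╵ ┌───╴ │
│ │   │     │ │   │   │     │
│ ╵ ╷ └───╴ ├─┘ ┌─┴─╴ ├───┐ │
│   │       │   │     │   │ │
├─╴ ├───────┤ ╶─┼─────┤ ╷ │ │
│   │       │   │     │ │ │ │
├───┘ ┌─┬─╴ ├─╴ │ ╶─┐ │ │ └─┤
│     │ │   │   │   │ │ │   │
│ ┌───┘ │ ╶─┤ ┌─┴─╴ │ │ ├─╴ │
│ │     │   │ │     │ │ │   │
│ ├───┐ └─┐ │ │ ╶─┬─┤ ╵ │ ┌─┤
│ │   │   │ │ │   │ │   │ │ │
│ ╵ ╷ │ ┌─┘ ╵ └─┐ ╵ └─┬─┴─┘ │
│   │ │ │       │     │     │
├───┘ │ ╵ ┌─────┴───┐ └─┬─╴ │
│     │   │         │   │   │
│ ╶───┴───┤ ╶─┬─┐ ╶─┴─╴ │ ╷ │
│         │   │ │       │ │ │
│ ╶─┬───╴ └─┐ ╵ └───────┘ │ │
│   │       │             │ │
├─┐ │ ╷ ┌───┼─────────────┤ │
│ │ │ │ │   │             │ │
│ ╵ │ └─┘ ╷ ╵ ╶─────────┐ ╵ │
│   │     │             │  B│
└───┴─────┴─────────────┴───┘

Directions: right, right, right, right, right, right, right, down, right, down, left, down, left, down, right, down, left, down, down, down, left, up, up, left, up, right, up, left, left, left, down, left, left, down, down, down, right, up, right, down, down, left, left, down, right, right, right, right, down, left, left, down, down, right, right, up, right, down, right, up, right, right, right, right, right, right, down, right
First turn direction: down

Solution:

┌───────────────────┬───────┐
│A → → → → → → ↓    │       │
│ ┌───────────┐ ╶─┐ ├─────╴ │
│ │           │↳ ↓│ │       │
│ ├───┐ ╶───┐ ├─╴ │ ╵ ┌───╴ │
│ │   │     │ │↓ ↲│   │     │
│ ╵ ╷ └───╴ ├─┘ ┌─┴─╴ ├───┐ │
│   │       │↓ ↲│     │   │ │
├─╴ ├───────┤ ╶─┼─────┤ ╷ │ │
│   │↓ ← ← ↰│↳ ↓│     │ │ │ │
├───┘ ┌─┬─╴ ├─╴ │ ╶─┐ │ │ └─┤
│↓ ← ↲│ │↱ ↑│↓ ↲│   │ │ │   │
│ ┌───┘ │ ╶─┤ ┌─┴─╴ │ │ ├─╴ │
│↓│     │↑ ↰│↓│     │ │ │   │
│ ├───┐ └─┐ │ │ ╶─┬─┤ ╵ │ ┌─┤
│↓│↱ ↓│   │↑│↓│   │ │   │ │ │
│ ╵ ╷ │ ┌─┘ ╵ └─┐ ╵ └─┬─┴─┘ │
│↳ ↑│↓│ │  ↑ ↲  │     │     │
├───┘ │ ╵ ┌─────┴───┐ └─┬─╴ │
│↓ ← ↲│   │         │   │   │
│ ╶───┴───┤ ╶─┬─┐ ╶─┴─╴ │ ╷ │
│↳ → → → ↓│   │ │       │ │ │
│ ╶─┬───╴ └─┐ ╵ └───────┘ │ │
│   │↓ ← ↲  │             │ │
├─┐ │ ╷ ┌───┼─────────────┤ │
│ │ │↓│ │↱ ↓│↱ → → → → → ↓│ │
│ ╵ │ └─┘ ╷ ╵ ╶─────────┐ ╵ │
│   │↳ → ↑│↳ ↑          │↳ B│
└───┴─────┴─────────────┴───┘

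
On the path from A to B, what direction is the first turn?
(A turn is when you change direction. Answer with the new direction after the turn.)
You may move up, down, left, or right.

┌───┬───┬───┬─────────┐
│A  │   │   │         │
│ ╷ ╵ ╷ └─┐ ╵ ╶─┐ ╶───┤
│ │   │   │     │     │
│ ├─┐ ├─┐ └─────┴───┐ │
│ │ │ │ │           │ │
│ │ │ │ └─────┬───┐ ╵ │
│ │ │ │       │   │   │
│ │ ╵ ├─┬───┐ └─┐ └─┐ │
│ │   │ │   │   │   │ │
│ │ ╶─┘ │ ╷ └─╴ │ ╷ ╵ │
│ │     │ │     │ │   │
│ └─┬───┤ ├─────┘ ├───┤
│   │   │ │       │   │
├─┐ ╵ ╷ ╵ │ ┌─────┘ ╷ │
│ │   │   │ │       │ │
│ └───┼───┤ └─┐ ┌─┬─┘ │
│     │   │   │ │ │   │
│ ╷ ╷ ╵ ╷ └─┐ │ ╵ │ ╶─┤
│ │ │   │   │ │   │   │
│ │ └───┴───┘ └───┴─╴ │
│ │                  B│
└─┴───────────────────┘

Directions: right, down, right, up, right, down, right, down, right, right, right, right, right, down, right, down, down, left, up, left, down, down, left, left, left, down, down, right, down, down, right, right, right, right
First turn direction: down

Solution:

┌───┬───┬───┬─────────┐
│A ↓│↱ ↓│   │         │
│ ╷ ╵ ╷ └─┐ ╵ ╶─┐ ╶───┤
│ │↳ ↑│↳ ↓│     │     │
│ ├─┐ ├─┐ └─────┴───┐ │
│ │ │ │ │↳ → → → → ↓│ │
│ │ │ │ └─────┬───┐ ╵ │
│ │ │ │       │   │↳ ↓│
│ │ ╵ ├─┬───┐ └─┐ └─┐ │
│ │   │ │   │   │↓ ↰│↓│
│ │ ╶─┘ │ ╷ └─╴ │ ╷ ╵ │
│ │     │ │     │↓│↑ ↲│
│ └─┬───┤ ├─────┘ ├───┤
│   │   │ │↓ ← ← ↲│   │
├─┐ ╵ ╷ ╵ │ ┌─────┘ ╷ │
│ │   │   │↓│       │ │
│ └───┼───┤ └─┐ ┌─┬─┘ │
│     │   │↳ ↓│ │ │   │
│ ╷ ╷ ╵ ╷ └─┐ │ ╵ │ ╶─┤
│ │ │   │   │↓│   │   │
│ │ └───┴───┘ └───┴─╴ │
│ │          ↳ → → → B│
└─┴───────────────────┘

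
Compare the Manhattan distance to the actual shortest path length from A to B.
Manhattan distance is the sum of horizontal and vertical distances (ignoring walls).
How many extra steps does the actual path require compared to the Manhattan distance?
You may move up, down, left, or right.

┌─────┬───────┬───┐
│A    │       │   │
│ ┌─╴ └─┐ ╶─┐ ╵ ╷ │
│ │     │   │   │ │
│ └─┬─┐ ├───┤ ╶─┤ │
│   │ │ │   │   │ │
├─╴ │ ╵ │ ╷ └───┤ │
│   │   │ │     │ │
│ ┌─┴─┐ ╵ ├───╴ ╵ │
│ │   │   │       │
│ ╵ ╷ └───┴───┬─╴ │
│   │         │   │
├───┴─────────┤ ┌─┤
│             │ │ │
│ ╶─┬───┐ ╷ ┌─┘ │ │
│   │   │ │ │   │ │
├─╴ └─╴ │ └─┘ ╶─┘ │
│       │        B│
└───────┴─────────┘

Manhattan distance: |8 - 0| + |8 - 0| = 16
Actual path length: 24
Extra steps: 24 - 16 = 8

Solution:

┌─────┬───────┬───┐
│A → ↓│       │   │
│ ┌─╴ └─┐ ╶─┐ ╵ ╷ │
│ │  ↳ ↓│   │   │ │
│ └─┬─┐ ├───┤ ╶─┤ │
│   │ │↓│↱ ↓│   │ │
├─╴ │ ╵ │ ╷ └───┤ │
│   │  ↓│↑│↳ → ↓│ │
│ ┌─┴─┐ ╵ ├───╴ ╵ │
│ │   │↳ ↑│    ↳ ↓│
│ ╵ ╷ └───┴───┬─╴ │
│   │         │↓ ↲│
├───┴─────────┤ ┌─┤
│             │↓│ │
│ ╶─┬───┐ ╷ ┌─┘ │ │
│   │   │ │ │↓ ↲│ │
├─╴ └─╴ │ └─┘ ╶─┘ │
│       │    ↳ → B│
└───────┴─────────┘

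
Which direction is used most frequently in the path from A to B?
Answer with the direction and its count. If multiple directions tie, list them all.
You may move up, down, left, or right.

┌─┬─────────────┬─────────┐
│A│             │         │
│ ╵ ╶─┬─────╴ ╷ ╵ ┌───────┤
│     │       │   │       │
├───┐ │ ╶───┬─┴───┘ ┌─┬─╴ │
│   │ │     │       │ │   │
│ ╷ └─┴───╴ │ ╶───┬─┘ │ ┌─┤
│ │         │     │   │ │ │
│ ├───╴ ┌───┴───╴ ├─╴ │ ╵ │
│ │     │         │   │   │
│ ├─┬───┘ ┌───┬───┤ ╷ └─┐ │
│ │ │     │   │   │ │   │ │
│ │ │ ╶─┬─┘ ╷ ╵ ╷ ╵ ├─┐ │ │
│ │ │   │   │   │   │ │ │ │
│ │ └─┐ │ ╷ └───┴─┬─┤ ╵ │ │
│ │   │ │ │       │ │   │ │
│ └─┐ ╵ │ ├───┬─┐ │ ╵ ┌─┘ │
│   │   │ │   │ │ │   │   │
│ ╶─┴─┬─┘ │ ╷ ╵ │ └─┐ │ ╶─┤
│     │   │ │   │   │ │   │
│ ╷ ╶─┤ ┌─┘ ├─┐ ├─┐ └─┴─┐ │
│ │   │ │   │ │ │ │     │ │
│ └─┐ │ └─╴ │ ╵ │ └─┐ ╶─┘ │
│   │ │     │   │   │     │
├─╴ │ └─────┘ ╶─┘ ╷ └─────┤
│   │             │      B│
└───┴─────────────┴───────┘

Directions: down, right, up, right, right, right, right, right, down, left, left, left, down, right, right, down, left, left, left, left, up, left, down, down, down, down, down, down, down, right, down, right, down, down, right, right, right, right, right, right, up, right, down, right, right, right
Counts: {'down': 15, 'right': 20, 'up': 3, 'left': 8}
Most common: right (20 times)

Solution:

┌─┬─────────────┬─────────┐
│A│↱ → → → → ↓  │         │
│ ╵ ╶─┬─────╴ ╷ ╵ ┌───────┤
│↳ ↑  │↓ ← ← ↲│   │       │
├───┐ │ ╶───┬─┴───┘ ┌─┬─╴ │
│↓ ↰│ │↳ → ↓│       │ │   │
│ ╷ └─┴───╴ │ ╶───┬─┘ │ ┌─┤
│↓│↑ ← ← ← ↲│     │   │ │ │
│ ├───╴ ┌───┴───╴ ├─╴ │ ╵ │
│↓│     │         │   │   │
│ ├─┬───┘ ┌───┬───┤ ╷ └─┐ │
│↓│ │     │   │   │ │   │ │
│ │ │ ╶─┬─┘ ╷ ╵ ╷ ╵ ├─┐ │ │
│↓│ │   │   │   │   │ │ │ │
│ │ └─┐ │ ╷ └───┴─┬─┤ ╵ │ │
│↓│   │ │ │       │ │   │ │
│ └─┐ ╵ │ ├───┬─┐ │ ╵ ┌─┘ │
│↓  │   │ │   │ │ │   │   │
│ ╶─┴─┬─┘ │ ╷ ╵ │ └─┐ │ ╶─┤
│↳ ↓  │   │ │   │   │ │   │
│ ╷ ╶─┤ ┌─┘ ├─┐ ├─┐ └─┴─┐ │
│ │↳ ↓│ │   │ │ │ │     │ │
│ └─┐ │ └─╴ │ ╵ │ └─┐ ╶─┘ │
│   │↓│     │   │↱ ↓│     │
├─╴ │ └─────┘ ╶─┘ ╷ └─────┤
│   │↳ → → → → → ↑│↳ → → B│
└───┴─────────────┴───────┘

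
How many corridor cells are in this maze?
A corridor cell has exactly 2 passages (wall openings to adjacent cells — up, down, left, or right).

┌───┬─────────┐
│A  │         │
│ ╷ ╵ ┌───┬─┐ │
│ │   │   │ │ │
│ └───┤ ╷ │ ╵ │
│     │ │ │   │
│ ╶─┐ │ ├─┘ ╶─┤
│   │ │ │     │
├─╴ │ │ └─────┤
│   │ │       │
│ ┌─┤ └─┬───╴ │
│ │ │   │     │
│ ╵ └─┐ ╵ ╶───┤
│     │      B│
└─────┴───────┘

Counting cells with exactly 2 passages:
Total corridor cells: 37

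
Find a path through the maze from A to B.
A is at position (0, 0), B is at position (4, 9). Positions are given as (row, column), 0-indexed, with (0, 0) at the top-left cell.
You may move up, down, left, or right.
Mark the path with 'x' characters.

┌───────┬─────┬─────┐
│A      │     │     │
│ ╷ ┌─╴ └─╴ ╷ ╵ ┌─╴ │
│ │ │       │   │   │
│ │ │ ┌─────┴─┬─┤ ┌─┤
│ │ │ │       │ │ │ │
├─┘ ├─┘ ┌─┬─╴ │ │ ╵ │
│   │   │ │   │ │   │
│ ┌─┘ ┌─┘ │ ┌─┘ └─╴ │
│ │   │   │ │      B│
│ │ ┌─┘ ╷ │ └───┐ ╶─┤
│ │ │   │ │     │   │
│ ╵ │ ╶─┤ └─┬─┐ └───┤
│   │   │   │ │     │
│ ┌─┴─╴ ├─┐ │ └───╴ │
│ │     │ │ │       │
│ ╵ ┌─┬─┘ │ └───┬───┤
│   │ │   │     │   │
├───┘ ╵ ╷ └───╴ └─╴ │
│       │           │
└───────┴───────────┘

Finding the shortest path from (0, 0) to (4, 9):
Path length: 19 steps
Directions: right → right → right → down → right → right → up → right → down → right → up → right → right → down → left → down → down → right → down

Solution:

┌───────┬─────┬─────┐
│A x x x│  x x│x x x│
│ ╷ ┌─╴ └─╴ ╷ ╵ ┌─╴ │
│ │ │  x x x│x x│x x│
│ │ │ ┌─────┴─┬─┤ ┌─┤
│ │ │ │       │ │x│ │
├─┘ ├─┘ ┌─┬─╴ │ │ ╵ │
│   │   │ │   │ │x x│
│ ┌─┘ ┌─┘ │ ┌─┘ └─╴ │
│ │   │   │ │      B│
│ │ ┌─┘ ╷ │ └───┐ ╶─┤
│ │ │   │ │     │   │
│ ╵ │ ╶─┤ └─┬─┐ └───┤
│   │   │   │ │     │
│ ┌─┴─╴ ├─┐ │ └───╴ │
│ │     │ │ │       │
│ ╵ ┌─┬─┘ │ └───┬───┤
│   │ │   │     │   │
├───┘ ╵ ╷ └───╴ └─╴ │
│       │           │
└───────┴───────────┘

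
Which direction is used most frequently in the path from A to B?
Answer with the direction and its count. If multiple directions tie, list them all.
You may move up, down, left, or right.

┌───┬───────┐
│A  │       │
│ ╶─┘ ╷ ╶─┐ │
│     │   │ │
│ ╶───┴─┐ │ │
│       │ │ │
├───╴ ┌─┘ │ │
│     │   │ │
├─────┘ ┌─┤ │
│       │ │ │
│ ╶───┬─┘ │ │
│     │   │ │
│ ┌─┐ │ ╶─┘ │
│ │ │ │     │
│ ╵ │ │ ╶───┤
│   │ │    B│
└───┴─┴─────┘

Directions: down, right, right, up, right, right, right, down, down, down, down, down, down, left, left, down, right, right
Counts: {'down': 8, 'right': 7, 'up': 1, 'left': 2}
Most common: down (8 times)

Solution:

┌───┬───────┐
│A  │↱ → → ↓│
│ ╶─┘ ╷ ╶─┐ │
│↳ → ↑│   │↓│
│ ╶───┴─┐ │ │
│       │ │↓│
├───╴ ┌─┘ │ │
│     │   │↓│
├─────┘ ┌─┤ │
│       │ │↓│
│ ╶───┬─┘ │ │
│     │   │↓│
│ ┌─┐ │ ╶─┘ │
│ │ │ │↓ ← ↲│
│ ╵ │ │ ╶───┤
│   │ │↳ → B│
└───┴─┴─────┘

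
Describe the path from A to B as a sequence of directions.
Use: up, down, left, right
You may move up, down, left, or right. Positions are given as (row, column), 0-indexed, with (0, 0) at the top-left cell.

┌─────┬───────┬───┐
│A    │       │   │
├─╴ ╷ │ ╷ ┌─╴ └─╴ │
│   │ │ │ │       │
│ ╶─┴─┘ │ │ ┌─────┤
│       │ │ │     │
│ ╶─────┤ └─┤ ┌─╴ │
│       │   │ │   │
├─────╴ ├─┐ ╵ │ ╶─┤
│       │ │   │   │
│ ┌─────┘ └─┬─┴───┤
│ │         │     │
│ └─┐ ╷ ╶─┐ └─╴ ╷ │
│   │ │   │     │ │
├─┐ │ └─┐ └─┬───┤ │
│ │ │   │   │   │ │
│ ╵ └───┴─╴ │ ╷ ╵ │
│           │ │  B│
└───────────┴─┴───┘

Finding the path and converting it to directions:
Path through cells: (0,0) → (0,1) → (1,1) → (1,0) → (2,0) → (3,0) → (3,1) → (3,2) → (3,3) → (4,3) → (4,2) → (4,1) → (4,0) → (5,0) → (6,0) → (6,1) → (7,1) → (8,1) → (8,2) → (8,3) → (8,4) → (8,5) → (7,5) → (7,4) → (6,4) → (6,3) → (5,3) → (5,4) → (5,5) → (6,5) → (6,6) → (6,7) → (5,7) → (5,8) → (6,8) → (7,8) → (8,8)
Directions: right, down, left, down, down, right, right, right, down, left, left, left, down, down, right, down, down, right, right, right, right, up, left, up, left, up, right, right, down, right, right, up, right, down, down, down

Solution:

┌─────┬───────┬───┐
│A ↓  │       │   │
├─╴ ╷ │ ╷ ┌─╴ └─╴ │
│↓ ↲│ │ │ │       │
│ ╶─┴─┘ │ │ ┌─────┤
│↓      │ │ │     │
│ ╶─────┤ └─┤ ┌─╴ │
│↳ → → ↓│   │ │   │
├─────╴ ├─┐ ╵ │ ╶─┤
│↓ ← ← ↲│ │   │   │
│ ┌─────┘ └─┬─┴───┤
│↓│    ↱ → ↓│  ↱ ↓│
│ └─┐ ╷ ╶─┐ └─╴ ╷ │
│↳ ↓│ │↑ ↰│↳ → ↑│↓│
├─┐ │ └─┐ └─┬───┤ │
│ │↓│   │↑ ↰│   │↓│
│ ╵ └───┴─╴ │ ╷ ╵ │
│  ↳ → → → ↑│ │  B│
└───────────┴─┴───┘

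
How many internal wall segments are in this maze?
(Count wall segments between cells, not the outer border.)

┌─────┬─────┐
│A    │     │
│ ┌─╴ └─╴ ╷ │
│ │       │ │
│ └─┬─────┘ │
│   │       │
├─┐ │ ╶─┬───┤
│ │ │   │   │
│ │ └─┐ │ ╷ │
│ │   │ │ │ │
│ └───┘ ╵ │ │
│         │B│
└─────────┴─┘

Counting internal wall segments:
Total internal walls: 25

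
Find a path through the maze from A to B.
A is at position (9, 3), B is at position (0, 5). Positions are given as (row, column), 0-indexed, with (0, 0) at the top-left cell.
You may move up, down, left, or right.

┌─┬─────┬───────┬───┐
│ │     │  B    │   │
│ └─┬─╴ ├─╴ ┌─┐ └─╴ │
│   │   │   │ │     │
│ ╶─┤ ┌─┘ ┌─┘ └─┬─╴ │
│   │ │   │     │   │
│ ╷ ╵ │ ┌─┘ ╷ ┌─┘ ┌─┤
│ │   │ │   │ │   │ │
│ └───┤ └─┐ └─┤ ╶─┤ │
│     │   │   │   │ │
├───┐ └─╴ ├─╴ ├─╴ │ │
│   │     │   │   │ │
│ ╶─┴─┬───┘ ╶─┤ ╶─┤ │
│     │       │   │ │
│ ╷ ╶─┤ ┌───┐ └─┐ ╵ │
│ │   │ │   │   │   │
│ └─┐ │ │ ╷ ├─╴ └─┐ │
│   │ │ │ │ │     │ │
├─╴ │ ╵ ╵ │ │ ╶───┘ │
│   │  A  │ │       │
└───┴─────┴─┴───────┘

Finding the shortest path from (9, 3) to (0, 5):
Path length: 33 steps
Directions: up → up → up → right → right → right → down → right → down → left → down → right → right → right → up → up → left → up → left → up → right → up → left → up → right → up → right → up → left → left → up → left → left

Solution:

┌─┬─────┬───────┬───┐
│ │     │  B ← ↰│   │
│ └─┬─╴ ├─╴ ┌─┐ └─╴ │
│   │   │   │ │↑ ← ↰│
│ ╶─┤ ┌─┘ ┌─┘ └─┬─╴ │
│   │ │   │     │↱ ↑│
│ ╷ ╵ │ ┌─┘ ╷ ┌─┘ ┌─┤
│ │   │ │   │ │↱ ↑│ │
│ └───┤ └─┐ └─┤ ╶─┤ │
│     │   │   │↑ ↰│ │
├───┐ └─╴ ├─╴ ├─╴ │ │
│   │     │   │↱ ↑│ │
│ ╶─┴─┬───┘ ╶─┤ ╶─┤ │
│     │↱ → → ↓│↑ ↰│ │
│ ╷ ╶─┤ ┌───┐ └─┐ ╵ │
│ │   │↑│   │↳ ↓│↑ ↰│
│ └─┐ │ │ ╷ ├─╴ └─┐ │
│   │ │↑│ │ │↓ ↲  │↑│
├─╴ │ ╵ ╵ │ │ ╶───┘ │
│   │  A  │ │↳ → → ↑│
└───┴─────┴─┴───────┘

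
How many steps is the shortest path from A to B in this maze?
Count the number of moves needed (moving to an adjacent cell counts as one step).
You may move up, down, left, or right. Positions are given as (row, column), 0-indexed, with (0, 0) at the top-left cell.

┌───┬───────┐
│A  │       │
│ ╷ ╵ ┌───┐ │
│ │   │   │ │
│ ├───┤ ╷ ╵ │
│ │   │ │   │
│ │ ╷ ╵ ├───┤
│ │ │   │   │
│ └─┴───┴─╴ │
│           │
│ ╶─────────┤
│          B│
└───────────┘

Using BFS to find shortest path:
Start: (0, 0), End: (5, 5)
Path found:
(0,0) → (1,0) → (2,0) → (3,0) → (4,0) → (5,0) → (5,1) → (5,2) → (5,3) → (5,4) → (5,5)
Number of steps: 10

Solution:

┌───┬───────┐
│A  │       │
│ ╷ ╵ ┌───┐ │
│↓│   │   │ │
│ ├───┤ ╷ ╵ │
│↓│   │ │   │
│ │ ╷ ╵ ├───┤
│↓│ │   │   │
│ └─┴───┴─╴ │
│↓          │
│ ╶─────────┤
│↳ → → → → B│
└───────────┘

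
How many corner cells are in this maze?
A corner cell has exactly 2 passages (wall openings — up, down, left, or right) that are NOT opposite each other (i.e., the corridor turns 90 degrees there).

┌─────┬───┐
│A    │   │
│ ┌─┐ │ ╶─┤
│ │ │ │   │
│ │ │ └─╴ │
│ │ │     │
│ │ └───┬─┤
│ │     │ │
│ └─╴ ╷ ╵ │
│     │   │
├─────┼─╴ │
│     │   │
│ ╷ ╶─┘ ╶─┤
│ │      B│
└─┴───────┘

Counting corner cells (2 non-opposite passages):
Total corners: 16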